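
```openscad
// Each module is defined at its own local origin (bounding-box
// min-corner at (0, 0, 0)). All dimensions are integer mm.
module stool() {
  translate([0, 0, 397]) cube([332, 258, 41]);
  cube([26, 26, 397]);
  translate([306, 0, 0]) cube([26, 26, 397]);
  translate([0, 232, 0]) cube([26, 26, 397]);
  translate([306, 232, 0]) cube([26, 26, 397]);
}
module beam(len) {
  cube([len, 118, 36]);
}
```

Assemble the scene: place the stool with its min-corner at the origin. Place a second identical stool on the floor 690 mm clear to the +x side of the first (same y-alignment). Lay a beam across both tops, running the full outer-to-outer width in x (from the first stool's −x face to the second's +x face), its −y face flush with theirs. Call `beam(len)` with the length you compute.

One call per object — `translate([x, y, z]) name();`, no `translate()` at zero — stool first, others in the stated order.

stool();
translate([1022, 0, 0]) stool();
translate([0, 0, 438]) beam(1354);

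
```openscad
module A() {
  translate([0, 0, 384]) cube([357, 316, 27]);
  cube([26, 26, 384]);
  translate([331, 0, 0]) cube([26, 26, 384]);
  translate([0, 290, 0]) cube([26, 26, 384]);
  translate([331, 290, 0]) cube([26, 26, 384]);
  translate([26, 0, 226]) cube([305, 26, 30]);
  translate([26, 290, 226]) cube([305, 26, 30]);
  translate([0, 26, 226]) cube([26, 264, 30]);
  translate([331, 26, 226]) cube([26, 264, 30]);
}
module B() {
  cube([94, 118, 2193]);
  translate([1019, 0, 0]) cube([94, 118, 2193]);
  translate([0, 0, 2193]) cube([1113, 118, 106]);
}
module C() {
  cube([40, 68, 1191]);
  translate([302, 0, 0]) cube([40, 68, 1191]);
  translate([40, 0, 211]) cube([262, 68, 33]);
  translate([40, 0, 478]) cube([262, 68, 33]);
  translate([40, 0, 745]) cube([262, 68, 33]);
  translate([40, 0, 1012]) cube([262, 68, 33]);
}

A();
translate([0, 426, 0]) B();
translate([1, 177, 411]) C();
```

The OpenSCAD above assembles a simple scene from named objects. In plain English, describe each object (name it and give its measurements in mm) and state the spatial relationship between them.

A is a four-legged stool. The seat is 357×316 mm, 27 mm thick, top at z = 411 mm. It stands on four square legs, each 26×26 mm in cross-section, from z = 0 to the seat underside, each flush with a corner of the seat. Four stretchers, 26 mm wide and 30 mm tall, connect adjacent legs with their undersides at z = 226 mm, each running between the inner faces of the legs it joins and aligned with the legs' outer faces on the other axis.

B is a rectangular door frame: two vertical jambs of 94×118 mm section, 2193 mm tall, with a clear opening 925 mm wide between their inner faces. A header 106 mm tall and 118 mm deep lies on top of the jambs and spans the full outside width.

C is a wooden ladder with two side rails of 40×68 mm section and 1191 mm height, set 342 mm apart overall. Between them run 4 rectangular rungs (68 mm deep, 33 mm thick), front faces flush with the rails' −y face. The bottom of the first rung is 211 mm above the floor and each subsequent rung is 267 mm higher than the one below.

The door frame is on the floor beside the stool on its +y side. The ladder is on top of the stool.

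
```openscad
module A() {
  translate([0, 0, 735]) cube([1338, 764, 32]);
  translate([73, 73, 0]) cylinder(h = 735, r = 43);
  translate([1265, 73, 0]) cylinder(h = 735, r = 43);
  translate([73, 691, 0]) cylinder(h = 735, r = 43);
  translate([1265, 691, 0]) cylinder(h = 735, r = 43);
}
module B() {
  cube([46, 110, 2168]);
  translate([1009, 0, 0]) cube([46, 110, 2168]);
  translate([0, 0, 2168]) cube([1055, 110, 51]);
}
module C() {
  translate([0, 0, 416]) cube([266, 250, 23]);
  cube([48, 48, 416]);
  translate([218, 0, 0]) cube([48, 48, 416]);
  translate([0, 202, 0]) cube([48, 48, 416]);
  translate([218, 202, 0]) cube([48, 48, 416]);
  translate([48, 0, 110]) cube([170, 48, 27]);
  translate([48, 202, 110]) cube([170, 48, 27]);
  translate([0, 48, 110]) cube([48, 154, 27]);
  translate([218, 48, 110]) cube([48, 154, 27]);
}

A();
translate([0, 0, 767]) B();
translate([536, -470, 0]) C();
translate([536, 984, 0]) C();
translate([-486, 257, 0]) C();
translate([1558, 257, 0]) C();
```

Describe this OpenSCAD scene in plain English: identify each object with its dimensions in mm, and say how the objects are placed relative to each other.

A is a table with a 1338×764 mm rectangular top, 32 mm thick, top surface at z = 767 mm, supported by four round legs of 86 mm diameter, each leg's bounding box inset 30 mm from the nearest pair of top edges, running from the floor.

B is a door frame. The clear opening is 963 mm wide and 2168 mm high. Two 46 mm wide jambs, 110 mm deep, stand either side of the opening from the floor to the top of the opening. A 51 mm thick head sits across the top of both jambs, spanning the full outside width of the frame.

C is a simple wooden stool: a rectangular seat 266 mm (x) by 250 mm (y), 23 mm thick, top face at z = 439 mm, on four square legs, each 48×48 mm in cross-section. The legs rest on z = 0, each flush with a corner of the seat. Four stretchers, 48 mm wide and 27 mm tall, connect adjacent legs with their undersides at z = 110 mm, each running between the inner faces of the legs it joins and aligned with the legs' outer faces on the other axis.

The door frame is on top of the table. Four stools sit around the table at the −y, +y, −x, +x sides.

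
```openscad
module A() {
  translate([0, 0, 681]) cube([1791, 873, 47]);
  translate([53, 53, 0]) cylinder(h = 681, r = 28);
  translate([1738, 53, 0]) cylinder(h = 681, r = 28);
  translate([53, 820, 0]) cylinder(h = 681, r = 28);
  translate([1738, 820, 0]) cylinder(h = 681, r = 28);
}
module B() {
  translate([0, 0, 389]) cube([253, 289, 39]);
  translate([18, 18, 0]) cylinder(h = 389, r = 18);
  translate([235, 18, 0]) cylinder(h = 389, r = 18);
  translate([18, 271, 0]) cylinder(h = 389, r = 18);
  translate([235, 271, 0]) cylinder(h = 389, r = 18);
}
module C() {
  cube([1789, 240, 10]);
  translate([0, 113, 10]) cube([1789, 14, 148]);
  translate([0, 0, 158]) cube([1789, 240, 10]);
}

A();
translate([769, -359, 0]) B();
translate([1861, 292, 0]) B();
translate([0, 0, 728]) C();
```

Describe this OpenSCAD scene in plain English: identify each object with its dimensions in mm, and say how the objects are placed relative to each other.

A is a table with a 1791×873 mm rectangular top, 47 mm thick, top surface at z = 728 mm, supported by four round legs of 56 mm diameter, each leg's bounding box inset 25 mm from the nearest pair of top edges, running from the floor.

B is a simple wooden stool: a rectangular seat 253 mm (x) by 289 mm (y), 39 mm thick, top face at z = 428 mm, on four round legs, each 36 mm in diameter. The legs rest on z = 0, each leg's axis is inset half a diameter from the nearest pair of seat edges (so the leg's bounding box is flush with the corner).

C is an I-beam lying along x, 1789 mm long. Overall section height 168 mm. Two flanges 240 mm wide (y) and 10 mm thick, one on the floor and one at the top; a web 14 mm thick runs between them, centred on the flange width.

Two stools sit around the table at the −y, +x sides. The I-beam is on top of the table.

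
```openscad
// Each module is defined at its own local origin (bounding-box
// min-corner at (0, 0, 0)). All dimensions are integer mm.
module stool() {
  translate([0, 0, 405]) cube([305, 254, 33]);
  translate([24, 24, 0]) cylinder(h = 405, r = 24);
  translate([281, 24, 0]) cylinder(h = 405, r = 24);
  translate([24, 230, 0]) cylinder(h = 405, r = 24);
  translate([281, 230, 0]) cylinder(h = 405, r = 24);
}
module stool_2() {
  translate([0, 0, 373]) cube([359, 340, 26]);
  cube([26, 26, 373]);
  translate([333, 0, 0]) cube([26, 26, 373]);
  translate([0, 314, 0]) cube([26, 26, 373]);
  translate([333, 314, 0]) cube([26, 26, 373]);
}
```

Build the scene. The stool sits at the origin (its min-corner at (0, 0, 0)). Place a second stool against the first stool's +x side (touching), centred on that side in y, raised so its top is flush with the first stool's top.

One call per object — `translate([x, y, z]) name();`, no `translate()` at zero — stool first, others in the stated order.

stool();
translate([305, -43, 39]) stool_2();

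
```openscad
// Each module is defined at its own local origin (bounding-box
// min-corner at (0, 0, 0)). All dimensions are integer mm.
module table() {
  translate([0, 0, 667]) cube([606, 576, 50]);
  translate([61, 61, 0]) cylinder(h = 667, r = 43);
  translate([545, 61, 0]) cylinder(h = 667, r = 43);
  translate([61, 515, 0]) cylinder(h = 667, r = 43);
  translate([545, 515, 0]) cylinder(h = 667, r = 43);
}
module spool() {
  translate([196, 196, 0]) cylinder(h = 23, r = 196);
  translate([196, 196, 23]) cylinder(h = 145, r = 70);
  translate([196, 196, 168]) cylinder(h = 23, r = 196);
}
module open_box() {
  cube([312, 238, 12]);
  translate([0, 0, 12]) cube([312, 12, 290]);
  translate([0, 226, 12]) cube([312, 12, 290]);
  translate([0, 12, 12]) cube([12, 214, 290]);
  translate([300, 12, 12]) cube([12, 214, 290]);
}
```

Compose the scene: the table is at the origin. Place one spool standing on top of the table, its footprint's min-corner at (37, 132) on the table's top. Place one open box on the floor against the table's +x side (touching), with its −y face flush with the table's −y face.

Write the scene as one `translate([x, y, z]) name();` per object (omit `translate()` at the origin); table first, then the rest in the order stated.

table();
translate([37, 132, 717]) spool();
translate([606, 0, 0]) open_box();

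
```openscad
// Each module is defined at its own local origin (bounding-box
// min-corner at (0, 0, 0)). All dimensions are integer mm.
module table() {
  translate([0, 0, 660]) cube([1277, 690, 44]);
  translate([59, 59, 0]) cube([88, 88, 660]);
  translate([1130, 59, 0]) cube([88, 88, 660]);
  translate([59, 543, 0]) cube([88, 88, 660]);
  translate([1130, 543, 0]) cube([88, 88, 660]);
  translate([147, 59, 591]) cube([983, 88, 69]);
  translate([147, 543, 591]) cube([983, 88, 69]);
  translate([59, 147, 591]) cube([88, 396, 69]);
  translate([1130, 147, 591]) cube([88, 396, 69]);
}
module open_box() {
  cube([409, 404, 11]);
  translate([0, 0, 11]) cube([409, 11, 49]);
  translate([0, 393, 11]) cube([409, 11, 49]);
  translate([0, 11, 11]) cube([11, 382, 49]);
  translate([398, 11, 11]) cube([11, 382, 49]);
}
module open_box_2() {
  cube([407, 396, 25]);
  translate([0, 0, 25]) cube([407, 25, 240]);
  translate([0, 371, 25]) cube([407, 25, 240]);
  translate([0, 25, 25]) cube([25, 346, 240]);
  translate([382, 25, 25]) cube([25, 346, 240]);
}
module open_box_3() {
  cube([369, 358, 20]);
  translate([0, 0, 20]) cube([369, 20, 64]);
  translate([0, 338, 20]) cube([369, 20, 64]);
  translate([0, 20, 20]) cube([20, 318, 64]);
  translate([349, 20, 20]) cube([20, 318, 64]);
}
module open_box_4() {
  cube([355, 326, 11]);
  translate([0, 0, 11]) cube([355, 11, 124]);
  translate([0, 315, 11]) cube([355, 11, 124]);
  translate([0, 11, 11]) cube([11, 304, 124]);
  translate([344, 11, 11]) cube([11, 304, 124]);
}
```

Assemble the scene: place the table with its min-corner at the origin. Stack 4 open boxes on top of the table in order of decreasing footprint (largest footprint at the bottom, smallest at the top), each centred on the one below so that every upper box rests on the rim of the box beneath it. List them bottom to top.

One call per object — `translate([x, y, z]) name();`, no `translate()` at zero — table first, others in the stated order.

table();
translate([434, 143, 704]) open_box();
translate([435, 147, 764]) open_box_2();
translate([454, 166, 1029]) open_box_3();
translate([461, 182, 1113]) open_box_4();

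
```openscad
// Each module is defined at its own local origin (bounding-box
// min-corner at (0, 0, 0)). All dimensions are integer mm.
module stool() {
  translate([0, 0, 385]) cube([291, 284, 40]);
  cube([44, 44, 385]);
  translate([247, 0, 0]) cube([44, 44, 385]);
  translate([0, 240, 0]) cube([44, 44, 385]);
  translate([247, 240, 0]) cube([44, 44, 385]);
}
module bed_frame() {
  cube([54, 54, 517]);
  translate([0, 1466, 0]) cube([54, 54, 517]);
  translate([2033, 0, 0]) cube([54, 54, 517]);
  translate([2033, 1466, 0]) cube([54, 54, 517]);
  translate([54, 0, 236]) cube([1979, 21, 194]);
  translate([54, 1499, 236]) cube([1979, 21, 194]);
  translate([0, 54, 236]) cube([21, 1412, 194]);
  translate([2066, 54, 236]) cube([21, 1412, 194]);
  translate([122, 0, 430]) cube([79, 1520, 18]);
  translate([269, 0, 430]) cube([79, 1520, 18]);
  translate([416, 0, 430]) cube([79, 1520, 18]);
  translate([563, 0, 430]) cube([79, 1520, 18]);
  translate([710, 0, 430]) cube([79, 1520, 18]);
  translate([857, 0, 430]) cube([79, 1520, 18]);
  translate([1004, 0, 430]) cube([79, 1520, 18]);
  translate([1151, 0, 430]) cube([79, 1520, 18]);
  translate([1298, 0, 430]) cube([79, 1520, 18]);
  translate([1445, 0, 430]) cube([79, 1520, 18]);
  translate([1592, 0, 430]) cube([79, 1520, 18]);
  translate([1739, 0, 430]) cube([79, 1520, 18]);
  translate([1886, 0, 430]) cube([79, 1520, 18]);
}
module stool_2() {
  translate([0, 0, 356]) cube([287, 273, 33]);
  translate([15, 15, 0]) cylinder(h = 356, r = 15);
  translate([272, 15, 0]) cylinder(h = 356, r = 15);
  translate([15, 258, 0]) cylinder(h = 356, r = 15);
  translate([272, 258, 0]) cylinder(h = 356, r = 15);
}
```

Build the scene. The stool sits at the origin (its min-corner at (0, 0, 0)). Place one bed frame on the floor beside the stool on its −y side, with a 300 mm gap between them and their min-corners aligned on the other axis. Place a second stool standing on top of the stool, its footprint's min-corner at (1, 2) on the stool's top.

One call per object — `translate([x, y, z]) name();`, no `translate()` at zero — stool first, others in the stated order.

stool();
translate([0, -1820, 0]) bed_frame();
translate([1, 2, 425]) stool_2();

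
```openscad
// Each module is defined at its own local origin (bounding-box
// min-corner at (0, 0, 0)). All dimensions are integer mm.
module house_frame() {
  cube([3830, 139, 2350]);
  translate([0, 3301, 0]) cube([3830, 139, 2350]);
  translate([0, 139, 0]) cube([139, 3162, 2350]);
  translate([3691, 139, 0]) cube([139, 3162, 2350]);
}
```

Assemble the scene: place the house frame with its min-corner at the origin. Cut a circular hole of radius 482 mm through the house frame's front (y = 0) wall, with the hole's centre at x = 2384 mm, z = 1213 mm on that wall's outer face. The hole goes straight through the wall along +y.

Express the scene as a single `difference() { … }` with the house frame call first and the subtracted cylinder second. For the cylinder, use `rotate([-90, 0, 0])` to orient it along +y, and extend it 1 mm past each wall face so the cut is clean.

difference() {
  house_frame();
  translate([2384, -1, 1213]) rotate([-90, 0, 0]) cylinder(h = 141, r = 482);
}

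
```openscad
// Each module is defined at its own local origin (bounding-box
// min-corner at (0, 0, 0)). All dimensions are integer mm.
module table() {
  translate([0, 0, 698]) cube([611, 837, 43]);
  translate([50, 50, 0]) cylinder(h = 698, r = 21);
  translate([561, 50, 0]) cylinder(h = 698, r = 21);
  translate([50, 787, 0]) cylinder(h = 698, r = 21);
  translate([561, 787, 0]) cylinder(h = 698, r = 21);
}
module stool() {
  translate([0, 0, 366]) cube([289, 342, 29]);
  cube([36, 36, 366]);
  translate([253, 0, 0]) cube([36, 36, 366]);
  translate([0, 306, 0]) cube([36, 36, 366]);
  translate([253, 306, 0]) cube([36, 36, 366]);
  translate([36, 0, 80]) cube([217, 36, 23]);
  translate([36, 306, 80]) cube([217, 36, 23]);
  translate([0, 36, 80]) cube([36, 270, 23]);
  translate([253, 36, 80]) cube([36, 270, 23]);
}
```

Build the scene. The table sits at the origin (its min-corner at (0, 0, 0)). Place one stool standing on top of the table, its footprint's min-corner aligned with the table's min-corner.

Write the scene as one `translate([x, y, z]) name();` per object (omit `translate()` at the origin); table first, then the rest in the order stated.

table();
translate([0, 0, 741]) stool();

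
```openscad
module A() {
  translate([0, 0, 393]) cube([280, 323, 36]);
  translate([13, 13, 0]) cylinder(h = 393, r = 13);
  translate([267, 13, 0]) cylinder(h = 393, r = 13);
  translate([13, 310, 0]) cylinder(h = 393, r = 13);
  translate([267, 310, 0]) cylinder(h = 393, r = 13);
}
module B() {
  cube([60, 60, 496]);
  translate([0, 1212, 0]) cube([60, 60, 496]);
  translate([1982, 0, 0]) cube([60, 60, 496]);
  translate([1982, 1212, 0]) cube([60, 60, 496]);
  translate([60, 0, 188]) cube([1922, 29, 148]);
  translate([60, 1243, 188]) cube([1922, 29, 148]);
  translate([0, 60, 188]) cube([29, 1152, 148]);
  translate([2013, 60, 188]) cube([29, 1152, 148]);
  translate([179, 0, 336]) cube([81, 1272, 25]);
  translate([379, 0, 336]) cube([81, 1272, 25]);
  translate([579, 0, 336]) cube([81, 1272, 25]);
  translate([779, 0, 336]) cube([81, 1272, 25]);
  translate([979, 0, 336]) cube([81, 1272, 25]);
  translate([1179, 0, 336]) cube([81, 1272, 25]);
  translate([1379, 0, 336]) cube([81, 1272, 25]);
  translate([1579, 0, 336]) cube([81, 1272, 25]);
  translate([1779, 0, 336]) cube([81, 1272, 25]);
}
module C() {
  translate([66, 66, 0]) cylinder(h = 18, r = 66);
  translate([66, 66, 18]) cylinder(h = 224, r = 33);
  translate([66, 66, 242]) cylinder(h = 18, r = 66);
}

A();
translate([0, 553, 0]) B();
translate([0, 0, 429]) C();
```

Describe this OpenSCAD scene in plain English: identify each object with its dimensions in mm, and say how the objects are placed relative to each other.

A is a four-legged stool. The seat is a 280×323×36 mm slab whose top surface is at z = 429 mm; four round legs, each 26 mm in diameter, run from the floor (z = 0) to the underside of the seat, each leg's axis is inset half a diameter from the nearest pair of seat edges (so the leg's bounding box is flush with the corner).

B is a bed frame 2042 mm long (x) by 1272 mm wide (y). Four 60×60 mm corner posts, 496 mm tall, at the corners of the footprint. Four rails of 29 mm thickness and 148 mm height run between adjacent posts with their undersides at z = 188 mm, their outer faces flush with the outside of the frame (the two x-running rails run between the posts' inner faces; the two y-running rails run between the posts' inner faces). 9 slats, each 81 mm wide (x) and 25 mm thick, lie across the top of the two x-running rails, running the full 1272 mm width of the frame in y; the slats are evenly spaced along x between the inner faces of the end posts with equal gaps (rounded down to the nearest mm) at the −x end and between each pair — any rounding remainder accumulates at the +x end.

C is a spool: two coaxial disc flanges of radius 66 mm and thickness 18 mm, joined by a core cylinder of radius 33 mm and height 224 mm. The lower flange rests on z = 0 and the three cylinders share a vertical axis.

The bed frame is on the floor beside the stool on its +y side. The spool is on top of the stool.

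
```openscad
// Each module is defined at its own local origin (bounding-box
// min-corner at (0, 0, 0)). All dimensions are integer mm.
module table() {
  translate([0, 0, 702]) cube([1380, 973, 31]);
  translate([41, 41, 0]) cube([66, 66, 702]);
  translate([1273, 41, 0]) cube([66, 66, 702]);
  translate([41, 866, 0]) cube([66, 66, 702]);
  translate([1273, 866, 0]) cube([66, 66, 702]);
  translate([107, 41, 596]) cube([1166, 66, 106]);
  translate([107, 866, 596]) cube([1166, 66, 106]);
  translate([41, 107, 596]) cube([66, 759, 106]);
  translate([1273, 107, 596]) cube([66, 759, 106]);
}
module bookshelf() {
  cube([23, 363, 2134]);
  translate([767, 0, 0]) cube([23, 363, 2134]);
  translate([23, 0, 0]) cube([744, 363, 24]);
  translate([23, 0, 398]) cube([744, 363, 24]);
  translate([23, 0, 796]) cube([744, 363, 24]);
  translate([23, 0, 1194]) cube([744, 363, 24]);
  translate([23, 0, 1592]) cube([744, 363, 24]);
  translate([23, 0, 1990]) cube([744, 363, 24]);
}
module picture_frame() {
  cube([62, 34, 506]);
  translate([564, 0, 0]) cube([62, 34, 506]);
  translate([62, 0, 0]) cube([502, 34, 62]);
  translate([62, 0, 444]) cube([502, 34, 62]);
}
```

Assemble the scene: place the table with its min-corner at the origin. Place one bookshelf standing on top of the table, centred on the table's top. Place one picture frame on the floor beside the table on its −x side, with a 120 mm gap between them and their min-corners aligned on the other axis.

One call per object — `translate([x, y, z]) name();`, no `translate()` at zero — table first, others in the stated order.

table();
translate([295, 305, 733]) bookshelf();
translate([-746, 0, 0]) picture_frame();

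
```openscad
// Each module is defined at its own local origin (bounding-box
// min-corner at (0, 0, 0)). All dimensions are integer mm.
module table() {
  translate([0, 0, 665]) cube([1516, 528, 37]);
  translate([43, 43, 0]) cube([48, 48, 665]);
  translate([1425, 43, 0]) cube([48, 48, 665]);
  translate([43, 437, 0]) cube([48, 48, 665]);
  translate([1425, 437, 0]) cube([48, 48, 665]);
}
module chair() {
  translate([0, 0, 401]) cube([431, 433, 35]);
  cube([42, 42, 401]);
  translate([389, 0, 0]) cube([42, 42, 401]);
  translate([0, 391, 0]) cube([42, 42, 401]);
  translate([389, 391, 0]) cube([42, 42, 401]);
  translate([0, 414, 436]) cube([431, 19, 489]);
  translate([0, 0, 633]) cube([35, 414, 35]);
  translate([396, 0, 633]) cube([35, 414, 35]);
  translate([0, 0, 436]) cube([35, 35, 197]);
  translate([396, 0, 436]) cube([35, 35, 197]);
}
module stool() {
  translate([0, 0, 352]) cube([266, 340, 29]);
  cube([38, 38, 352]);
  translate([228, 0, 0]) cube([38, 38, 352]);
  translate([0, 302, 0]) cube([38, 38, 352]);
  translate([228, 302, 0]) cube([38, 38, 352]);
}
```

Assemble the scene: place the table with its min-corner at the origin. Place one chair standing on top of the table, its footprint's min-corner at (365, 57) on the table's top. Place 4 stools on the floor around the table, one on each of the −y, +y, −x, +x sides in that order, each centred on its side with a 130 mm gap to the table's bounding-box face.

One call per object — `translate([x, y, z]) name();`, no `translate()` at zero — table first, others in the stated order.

table();
translate([365, 57, 702]) chair();
translate([625, -470, 0]) stool();
translate([625, 658, 0]) stool();
translate([-396, 94, 0]) stool();
translate([1646, 94, 0]) stool();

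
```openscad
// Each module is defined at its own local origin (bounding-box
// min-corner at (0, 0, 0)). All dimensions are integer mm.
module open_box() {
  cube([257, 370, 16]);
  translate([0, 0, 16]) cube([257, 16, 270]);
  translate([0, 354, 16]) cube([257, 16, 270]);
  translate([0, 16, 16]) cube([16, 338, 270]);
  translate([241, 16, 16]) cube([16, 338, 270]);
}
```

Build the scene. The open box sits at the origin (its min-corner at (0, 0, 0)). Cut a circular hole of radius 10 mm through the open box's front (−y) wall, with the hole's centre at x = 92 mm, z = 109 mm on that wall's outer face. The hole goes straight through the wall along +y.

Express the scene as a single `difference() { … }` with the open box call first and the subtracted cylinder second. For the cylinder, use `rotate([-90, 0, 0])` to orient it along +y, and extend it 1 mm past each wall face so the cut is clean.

difference() {
  open_box();
  translate([92, -1, 109]) rotate([-90, 0, 0]) cylinder(h = 18, r = 10);
}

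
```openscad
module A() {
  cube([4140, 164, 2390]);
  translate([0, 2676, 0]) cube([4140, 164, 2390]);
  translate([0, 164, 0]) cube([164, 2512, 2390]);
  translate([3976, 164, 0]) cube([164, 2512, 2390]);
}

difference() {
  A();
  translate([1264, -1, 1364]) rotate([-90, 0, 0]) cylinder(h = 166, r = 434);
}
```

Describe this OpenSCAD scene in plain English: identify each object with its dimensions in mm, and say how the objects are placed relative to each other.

A is a box-shaped house frame (walls only): outside footprint 4140×2840 mm, wall height 2390 mm, wall thickness 164 mm. The two y-facing walls run the full x-width; the two x-facing walls fit between the inner faces of the y-facing walls.

The house frame has a circular hole of radius 434 mm through its front wall, centred at (x = 1264, z = 1364).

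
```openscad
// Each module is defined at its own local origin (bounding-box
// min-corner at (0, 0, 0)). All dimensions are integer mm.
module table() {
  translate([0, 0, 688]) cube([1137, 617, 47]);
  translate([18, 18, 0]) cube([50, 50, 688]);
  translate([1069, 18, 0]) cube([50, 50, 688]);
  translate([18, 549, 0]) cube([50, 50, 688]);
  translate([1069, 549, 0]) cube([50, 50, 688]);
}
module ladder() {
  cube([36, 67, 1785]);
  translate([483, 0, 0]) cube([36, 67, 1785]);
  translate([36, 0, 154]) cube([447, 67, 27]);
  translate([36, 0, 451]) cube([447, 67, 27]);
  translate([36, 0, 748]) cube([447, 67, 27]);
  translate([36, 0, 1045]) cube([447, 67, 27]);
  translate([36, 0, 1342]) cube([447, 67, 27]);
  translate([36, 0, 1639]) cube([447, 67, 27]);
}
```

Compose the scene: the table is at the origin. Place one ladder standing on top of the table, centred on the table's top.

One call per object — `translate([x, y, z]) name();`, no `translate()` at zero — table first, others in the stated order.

table();
translate([309, 275, 735]) ladder();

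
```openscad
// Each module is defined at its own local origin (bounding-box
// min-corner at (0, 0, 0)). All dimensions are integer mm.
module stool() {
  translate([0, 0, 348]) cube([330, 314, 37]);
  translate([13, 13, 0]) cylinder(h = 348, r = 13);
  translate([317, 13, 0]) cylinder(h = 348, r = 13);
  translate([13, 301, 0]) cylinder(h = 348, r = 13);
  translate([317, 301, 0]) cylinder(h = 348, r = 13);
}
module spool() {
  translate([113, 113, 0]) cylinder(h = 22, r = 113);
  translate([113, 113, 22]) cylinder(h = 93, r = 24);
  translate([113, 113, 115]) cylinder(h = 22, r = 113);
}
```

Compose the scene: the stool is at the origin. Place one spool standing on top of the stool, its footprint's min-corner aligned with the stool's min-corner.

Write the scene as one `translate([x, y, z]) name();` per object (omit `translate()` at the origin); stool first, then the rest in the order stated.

stool();
translate([0, 0, 385]) spool();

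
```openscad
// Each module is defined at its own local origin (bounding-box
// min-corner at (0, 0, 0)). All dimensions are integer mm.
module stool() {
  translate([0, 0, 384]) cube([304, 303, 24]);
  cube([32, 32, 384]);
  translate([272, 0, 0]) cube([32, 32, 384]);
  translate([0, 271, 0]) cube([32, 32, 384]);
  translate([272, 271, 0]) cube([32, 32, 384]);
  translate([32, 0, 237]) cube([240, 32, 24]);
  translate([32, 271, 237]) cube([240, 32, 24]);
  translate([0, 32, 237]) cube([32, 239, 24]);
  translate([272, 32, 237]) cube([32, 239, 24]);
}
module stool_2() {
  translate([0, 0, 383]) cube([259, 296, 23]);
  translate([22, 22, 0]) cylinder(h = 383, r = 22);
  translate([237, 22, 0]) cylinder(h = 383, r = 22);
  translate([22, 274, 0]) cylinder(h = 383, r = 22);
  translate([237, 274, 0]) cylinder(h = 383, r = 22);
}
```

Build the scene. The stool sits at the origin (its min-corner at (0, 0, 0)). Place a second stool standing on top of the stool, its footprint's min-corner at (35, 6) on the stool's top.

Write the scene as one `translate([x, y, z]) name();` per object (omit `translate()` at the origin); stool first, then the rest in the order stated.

stool();
translate([35, 6, 408]) stool_2();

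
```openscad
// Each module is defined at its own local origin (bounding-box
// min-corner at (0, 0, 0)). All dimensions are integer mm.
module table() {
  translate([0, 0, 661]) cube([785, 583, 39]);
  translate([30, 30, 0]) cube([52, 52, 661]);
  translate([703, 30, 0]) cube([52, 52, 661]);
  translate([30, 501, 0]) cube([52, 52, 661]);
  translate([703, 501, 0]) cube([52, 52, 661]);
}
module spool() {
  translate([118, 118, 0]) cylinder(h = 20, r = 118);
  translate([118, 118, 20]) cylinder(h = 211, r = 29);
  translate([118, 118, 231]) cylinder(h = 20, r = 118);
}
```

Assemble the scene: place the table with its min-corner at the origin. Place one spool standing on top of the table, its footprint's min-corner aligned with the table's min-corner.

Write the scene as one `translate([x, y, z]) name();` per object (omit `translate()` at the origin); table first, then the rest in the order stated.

table();
translate([0, 0, 700]) spool();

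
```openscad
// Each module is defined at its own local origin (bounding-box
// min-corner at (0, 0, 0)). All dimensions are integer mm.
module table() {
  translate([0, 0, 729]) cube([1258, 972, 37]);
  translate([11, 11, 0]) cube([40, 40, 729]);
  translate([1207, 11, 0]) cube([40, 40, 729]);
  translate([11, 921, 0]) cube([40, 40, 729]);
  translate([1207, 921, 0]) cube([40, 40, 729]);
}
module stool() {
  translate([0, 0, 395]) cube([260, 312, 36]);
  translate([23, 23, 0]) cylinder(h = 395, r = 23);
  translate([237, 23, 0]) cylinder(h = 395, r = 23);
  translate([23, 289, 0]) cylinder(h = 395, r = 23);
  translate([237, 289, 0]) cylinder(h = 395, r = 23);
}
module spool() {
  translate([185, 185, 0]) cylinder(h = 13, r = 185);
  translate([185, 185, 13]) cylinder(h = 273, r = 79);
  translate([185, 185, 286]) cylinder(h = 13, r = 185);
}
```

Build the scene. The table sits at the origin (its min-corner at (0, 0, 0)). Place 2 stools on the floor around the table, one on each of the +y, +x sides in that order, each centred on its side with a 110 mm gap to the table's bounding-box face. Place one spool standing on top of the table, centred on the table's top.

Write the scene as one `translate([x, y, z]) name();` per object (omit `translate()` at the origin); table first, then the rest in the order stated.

table();
translate([499, 1082, 0]) stool();
translate([1368, 330, 0]) stool();
translate([444, 301, 766]) spool();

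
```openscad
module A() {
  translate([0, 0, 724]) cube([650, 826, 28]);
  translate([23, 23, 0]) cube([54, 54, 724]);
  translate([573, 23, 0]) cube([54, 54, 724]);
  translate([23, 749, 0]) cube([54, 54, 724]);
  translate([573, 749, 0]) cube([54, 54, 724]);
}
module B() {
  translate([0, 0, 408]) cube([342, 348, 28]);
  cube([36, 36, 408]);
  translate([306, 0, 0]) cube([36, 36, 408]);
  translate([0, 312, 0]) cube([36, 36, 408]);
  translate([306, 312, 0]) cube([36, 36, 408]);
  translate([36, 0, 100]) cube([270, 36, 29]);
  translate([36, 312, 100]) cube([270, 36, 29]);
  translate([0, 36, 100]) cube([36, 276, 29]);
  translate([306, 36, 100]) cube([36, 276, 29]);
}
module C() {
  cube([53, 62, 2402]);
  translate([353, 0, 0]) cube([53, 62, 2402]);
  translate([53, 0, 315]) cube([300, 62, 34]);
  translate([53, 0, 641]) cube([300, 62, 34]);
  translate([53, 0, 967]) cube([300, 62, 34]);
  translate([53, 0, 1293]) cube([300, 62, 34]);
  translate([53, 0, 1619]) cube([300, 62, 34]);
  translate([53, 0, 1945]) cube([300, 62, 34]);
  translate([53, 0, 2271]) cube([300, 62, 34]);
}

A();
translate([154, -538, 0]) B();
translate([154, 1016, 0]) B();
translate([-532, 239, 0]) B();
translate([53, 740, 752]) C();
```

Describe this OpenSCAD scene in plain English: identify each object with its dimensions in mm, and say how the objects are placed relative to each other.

A is a table with a 650×826 mm rectangular top, 28 mm thick, top surface at z = 752 mm, supported by four 54×54 mm square legs, each inset 23 mm from the nearest pair of top edges, running from the floor.

B is a simple wooden stool: a rectangular seat 342 mm (x) by 348 mm (y), 28 mm thick, top face at z = 436 mm, on four square legs, each 36×36 mm in cross-section. The legs rest on z = 0, each flush with a corner of the seat. Four stretchers, 36 mm wide and 29 mm tall, connect adjacent legs with their undersides at z = 100 mm, each running between the inner faces of the legs it joins and aligned with the legs' outer faces on the other axis.

C is a straight ladder. Two 53×62 mm vertical rails, 2402 mm tall, stand 406 mm apart (outside-to-outside) with their front faces coplanar on the −y side. 7 rungs, each 62 mm deep and 34 mm tall, span between the inner faces of the rails, front faces flush with the rails. The lowest rung's underside is at z = 315 mm and rungs are spaced 326 mm apart (underside to underside).

Three stools sit around the table at the −y, +y, −x sides. The ladder is on top of the table.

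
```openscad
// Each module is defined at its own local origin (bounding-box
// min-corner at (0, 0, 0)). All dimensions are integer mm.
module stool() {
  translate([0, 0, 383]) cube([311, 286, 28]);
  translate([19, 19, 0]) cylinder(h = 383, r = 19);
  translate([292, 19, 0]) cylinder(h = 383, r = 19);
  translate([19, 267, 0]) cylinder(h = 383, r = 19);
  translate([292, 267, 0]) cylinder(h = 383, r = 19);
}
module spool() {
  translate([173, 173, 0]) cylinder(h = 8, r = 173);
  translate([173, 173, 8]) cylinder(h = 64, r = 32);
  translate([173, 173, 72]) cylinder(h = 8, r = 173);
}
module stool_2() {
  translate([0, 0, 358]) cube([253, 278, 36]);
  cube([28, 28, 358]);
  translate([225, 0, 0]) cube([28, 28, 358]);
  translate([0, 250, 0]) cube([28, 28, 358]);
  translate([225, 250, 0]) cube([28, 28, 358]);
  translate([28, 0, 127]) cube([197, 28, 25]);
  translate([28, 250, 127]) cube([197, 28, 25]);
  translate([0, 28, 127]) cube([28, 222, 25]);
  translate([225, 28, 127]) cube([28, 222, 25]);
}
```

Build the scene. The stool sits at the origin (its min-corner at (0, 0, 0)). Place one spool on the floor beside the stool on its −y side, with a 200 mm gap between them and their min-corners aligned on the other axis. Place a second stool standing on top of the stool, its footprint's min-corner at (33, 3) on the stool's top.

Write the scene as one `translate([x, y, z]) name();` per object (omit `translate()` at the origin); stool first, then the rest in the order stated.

stool();
translate([0, -546, 0]) spool();
translate([33, 3, 411]) stool_2();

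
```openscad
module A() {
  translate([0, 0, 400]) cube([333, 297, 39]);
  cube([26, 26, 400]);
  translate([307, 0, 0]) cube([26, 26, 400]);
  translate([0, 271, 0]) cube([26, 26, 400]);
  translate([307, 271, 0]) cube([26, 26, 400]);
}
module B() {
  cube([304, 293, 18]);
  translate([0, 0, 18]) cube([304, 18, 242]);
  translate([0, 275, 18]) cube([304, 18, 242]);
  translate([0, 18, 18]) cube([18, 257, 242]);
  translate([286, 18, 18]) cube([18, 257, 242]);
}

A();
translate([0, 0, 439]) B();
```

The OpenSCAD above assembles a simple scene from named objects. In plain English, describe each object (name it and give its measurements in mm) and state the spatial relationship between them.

A is a four-legged stool. The seat is 333×297 mm, 39 mm thick, top at z = 439 mm. It stands on four square legs, each 26×26 mm in cross-section, from z = 0 to the seat underside, each flush with a corner of the seat.

B is an open storage box with external size 304×293×260 mm and wall thickness 18 mm (the base is also 18 mm thick). The base covers the whole footprint; the four walls stand on the base, with the y-facing walls full-width and the x-facing walls fitting between their inner faces.

The open box is on top of the stool.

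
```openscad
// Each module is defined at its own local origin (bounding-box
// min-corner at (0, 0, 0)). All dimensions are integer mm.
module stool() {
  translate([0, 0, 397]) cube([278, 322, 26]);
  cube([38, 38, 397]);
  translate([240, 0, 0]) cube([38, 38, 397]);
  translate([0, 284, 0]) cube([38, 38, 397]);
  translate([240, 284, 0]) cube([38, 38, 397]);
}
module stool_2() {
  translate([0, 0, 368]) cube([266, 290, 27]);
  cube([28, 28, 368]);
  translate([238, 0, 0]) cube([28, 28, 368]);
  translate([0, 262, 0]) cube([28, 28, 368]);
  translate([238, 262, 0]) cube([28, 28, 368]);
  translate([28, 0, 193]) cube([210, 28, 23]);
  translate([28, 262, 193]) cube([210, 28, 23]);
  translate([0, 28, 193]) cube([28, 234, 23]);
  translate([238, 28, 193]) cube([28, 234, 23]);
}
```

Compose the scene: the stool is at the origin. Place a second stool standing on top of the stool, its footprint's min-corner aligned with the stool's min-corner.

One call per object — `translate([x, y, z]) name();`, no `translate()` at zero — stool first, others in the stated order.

stool();
translate([0, 0, 423]) stool_2();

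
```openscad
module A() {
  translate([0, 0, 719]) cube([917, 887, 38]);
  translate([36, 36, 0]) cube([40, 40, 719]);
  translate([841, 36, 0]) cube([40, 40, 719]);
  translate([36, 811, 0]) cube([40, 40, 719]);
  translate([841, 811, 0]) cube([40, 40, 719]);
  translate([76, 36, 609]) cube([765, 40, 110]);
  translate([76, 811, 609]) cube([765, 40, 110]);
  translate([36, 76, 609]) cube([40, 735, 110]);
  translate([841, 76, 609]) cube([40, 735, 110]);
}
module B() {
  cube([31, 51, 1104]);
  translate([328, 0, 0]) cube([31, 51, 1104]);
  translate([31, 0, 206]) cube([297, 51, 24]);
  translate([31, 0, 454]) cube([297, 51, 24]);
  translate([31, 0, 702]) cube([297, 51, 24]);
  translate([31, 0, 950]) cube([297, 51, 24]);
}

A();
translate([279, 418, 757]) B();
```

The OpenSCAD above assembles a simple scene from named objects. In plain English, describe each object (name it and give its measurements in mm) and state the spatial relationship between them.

A is a rectangular dining table. The top is 917×887×38 mm with its upper surface at z = 757 mm. It stands on four 40×40 mm square legs, each inset 36 mm from the nearest pair of top edges, running from the floor to the underside of the top. Four apron rails, 40 mm thick and 110 mm tall, run between adjacent legs with their top edges flush with the underside of the top and their outer faces flush with the legs' outer faces.

B is a wooden ladder with two side rails of 31×51 mm section and 1104 mm height, set 359 mm apart overall. Between them run 4 rectangular rungs (51 mm deep, 24 mm thick), front faces flush with the rails' −y face. The bottom of the first rung is 206 mm above the floor and each subsequent rung is 248 mm higher than the one below.

The ladder is on top of the table, centred.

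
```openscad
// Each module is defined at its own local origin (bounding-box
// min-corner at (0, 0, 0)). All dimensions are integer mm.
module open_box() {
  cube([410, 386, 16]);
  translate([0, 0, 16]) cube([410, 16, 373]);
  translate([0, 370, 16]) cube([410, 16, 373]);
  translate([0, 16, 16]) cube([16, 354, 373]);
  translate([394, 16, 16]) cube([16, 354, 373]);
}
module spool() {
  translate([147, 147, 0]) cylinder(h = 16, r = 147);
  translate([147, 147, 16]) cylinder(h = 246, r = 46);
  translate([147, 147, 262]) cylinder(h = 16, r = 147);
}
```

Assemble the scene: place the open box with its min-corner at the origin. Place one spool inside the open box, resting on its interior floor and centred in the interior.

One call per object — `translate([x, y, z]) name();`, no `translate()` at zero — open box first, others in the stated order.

open_box();
translate([58, 46, 16]) spool();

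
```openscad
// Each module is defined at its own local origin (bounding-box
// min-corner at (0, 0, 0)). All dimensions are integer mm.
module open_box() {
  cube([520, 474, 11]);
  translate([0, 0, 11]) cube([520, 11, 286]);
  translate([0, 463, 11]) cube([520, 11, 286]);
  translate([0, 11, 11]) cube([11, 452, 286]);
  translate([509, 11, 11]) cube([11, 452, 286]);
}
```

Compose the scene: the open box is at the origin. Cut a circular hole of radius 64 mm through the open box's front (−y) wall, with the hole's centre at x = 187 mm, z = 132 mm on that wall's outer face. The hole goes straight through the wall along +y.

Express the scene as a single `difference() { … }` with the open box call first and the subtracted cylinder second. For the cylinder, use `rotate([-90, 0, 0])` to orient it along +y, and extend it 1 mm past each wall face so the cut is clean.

difference() {
  open_box();
  translate([187, -1, 132]) rotate([-90, 0, 0]) cylinder(h = 13, r = 64);
}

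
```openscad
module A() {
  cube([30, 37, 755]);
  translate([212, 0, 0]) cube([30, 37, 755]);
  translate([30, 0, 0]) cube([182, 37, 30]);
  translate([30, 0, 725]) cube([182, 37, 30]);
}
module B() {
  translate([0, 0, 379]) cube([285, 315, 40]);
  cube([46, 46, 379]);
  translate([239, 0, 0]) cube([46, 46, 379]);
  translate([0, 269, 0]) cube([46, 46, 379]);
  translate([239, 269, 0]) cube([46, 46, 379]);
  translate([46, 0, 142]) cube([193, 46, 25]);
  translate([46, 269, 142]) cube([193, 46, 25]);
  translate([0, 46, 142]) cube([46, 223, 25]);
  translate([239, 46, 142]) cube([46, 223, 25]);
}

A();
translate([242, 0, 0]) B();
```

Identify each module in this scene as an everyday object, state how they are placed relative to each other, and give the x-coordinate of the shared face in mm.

The picture frame's +x face and the stool's −x face are both at x = 242 mm.

A is a picture frame. B is a stool. The stool is against the picture frame's +x side, with their −y faces flush. The x-coordinate of the shared face is 242 mm.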